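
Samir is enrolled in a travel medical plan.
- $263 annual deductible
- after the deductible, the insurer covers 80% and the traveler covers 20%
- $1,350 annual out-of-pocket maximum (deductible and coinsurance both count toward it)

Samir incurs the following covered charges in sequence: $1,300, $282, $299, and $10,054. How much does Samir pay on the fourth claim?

$763.40

Bill 1, $1,300: $263 finishes the deductible; $1,037 goes to coinsurance; coinsurance $1,037 × 20% = $207.40. Traveler pays $470.40; OOP now $470.40.
Bill 2, $282: deductible already satisfied, so traveler's share is 20% × $282 = $56.40. Traveler owes $56.40 (running OOP $526.80).
Bill 3, $299: deductible met; 20% of $299 = $59.80. Traveler pays $59.80; OOP now $586.60.
Bill 4, $10,054: 20% coinsurance on $10,054 = $2,010.80. That would push OOP to $2,597.40, over the $1,350 cap, so traveler pays $1,350 − $586.60 = $763.40.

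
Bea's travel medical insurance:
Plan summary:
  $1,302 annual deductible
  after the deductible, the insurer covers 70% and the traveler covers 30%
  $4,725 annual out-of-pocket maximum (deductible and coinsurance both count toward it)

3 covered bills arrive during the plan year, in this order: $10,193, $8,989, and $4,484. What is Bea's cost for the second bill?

$755.70

#1 ($10,193): $1,302 to deductible, leaving $8,891; traveler's 30% is $2,667.30. Cost to traveler: $3,969.30. OOP to date $3,969.30.
#2 ($8,989): deductible already satisfied, so traveler's share is 30% × $8,989 = $2,696.70. OOP would hit $6,666 > $4,725, so the cap limits the traveler to $4,725 − $3,969.30 = $755.70.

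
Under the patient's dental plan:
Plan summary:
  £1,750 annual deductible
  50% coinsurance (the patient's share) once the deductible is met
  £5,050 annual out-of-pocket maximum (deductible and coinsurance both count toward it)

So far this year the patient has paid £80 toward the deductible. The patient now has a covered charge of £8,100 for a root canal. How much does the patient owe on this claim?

£4,885

Remaining deductible: £1,750 − £80 = £1,670.
The remaining £6,430 (= £8,100 − £1,670) moves to coinsurance.
50% of £6,430 = £3,215 falls to the patient.
So the patient owes £1,670 + £3,215 = £4,885 before any cap.
Total out-of-pocket so far would be £80 + £4,885 = £4,965, below the £5,050 cap — no reduction.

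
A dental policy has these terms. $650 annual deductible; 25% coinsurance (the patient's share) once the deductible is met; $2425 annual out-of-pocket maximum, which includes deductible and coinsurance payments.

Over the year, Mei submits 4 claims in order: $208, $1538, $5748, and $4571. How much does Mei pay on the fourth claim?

$64

Claim 1 ($208): fully absorbed by the deductible. Cost to patient: $208. OOP to date $208.
Claim 2 ($1538): $442 finishes the deductible; $1096 goes to coinsurance; patient's 25% is $274. Patient owes $716 (running OOP $924).
Claim 3 ($5748): 25% coinsurance on $5748 = $1437. Patient pays $1437; OOP now $2361.
Claim 4 ($4571): deductible already satisfied, so patient's share is 25% × $4571 = $1142.75. That would push OOP to $3503.75, over the $2425 cap, so patient pays $2425 − $2361 = $64.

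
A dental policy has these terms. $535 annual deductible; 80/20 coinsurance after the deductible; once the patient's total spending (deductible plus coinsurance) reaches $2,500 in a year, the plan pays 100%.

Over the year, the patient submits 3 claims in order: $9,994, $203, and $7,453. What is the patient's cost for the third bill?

$32.60

Claim 1 ($9,994): deductible takes $535, $9,459 remains; patient's 20% is $1,891.80. Patient pays $2,426.80; OOP now $2,426.80.
Claim 2 ($203): deductible already satisfied, so patient's share is 20% × $203 = $40.60. Patient pays $40.60; OOP now $2,467.40.
Claim 3 ($7,453): 20% coinsurance on $7,453 = $1,490.60. OOP would hit $3,958 > $2,500, so the cap limits the patient to $2,500 − $2,467.40 = $32.60.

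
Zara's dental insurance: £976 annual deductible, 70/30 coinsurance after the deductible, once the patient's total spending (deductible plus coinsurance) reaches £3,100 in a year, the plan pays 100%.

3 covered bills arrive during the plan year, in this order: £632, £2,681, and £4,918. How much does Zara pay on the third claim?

Claim 1 — £632: entire amount goes to the deductible. Cost to patient: £632. OOP to date £632.
Claim 2 — £2,681: £344 to deductible, leaving £2,337; patient's 30% is £701.10. Patient owes £1,045.10 (running OOP £1,677.10).
Claim 3 — £4,918: deductible met; 30% of £4,918 = £1,475.40. Adding that to £1,677.10 gives £3,152.50, past the £3,100 cap; patient pays only £3,100 − £1,677.10 = £1,422.90.

£1,422.90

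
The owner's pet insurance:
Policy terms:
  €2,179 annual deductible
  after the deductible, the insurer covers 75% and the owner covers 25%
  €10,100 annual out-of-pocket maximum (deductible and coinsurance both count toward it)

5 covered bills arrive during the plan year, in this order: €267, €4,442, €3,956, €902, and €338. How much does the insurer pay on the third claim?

€2,967

Claim 1 (€267): all of it applies to the deductible. Owner owes €267 (running OOP €267). Plan pays €267 − €267 = €0.
Claim 2 (€4,442): €1,912 to deductible, leaving €2,530; 25% of €2,530 = €632.50. Cost to owner: €2,544.50. OOP to date €2,811.50. Insurer: €4,442 − €2,544.50 = €1,897.50.
Claim 3 (€3,956): 25% coinsurance on €3,956 = €989. Cost to owner: €989. OOP to date €3,800.50. Plan pays €3,956 − €989 = €2,967.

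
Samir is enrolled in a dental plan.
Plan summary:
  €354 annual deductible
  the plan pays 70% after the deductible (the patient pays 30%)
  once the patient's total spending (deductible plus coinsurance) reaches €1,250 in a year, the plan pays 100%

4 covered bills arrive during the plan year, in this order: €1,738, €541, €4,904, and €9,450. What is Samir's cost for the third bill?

€318.50

Bill 1, €1,738: deductible takes €354, €1,384 remains; patient's 30% is €415.20. Patient pays €769.20; OOP now €769.20.
Bill 2, €541: deductible met; 30% of €541 = €162.30. Patient pays €162.30; OOP now €931.50.
Bill 3, €4,904: 30% coinsurance on €4,904 = €1,471.20. Adding that to €931.50 gives €2,402.70, past the €1,250 cap; patient pays only €1,250 − €931.50 = €318.50.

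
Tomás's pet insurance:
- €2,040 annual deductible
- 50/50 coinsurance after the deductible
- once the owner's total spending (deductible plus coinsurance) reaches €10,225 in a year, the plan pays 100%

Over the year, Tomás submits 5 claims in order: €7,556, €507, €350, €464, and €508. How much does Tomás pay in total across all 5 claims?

Claim 1 — €7,556: €2,040 to deductible, leaving €5,516; coinsurance €5,516 × 50% = €2,758. Owner pays €4,798; OOP now €4,798.
Claim 2 — €507: deductible already satisfied, so owner's share is 50% × €507 = €253.50. Cost to owner: €253.50. OOP to date €5,051.50.
Claim 3 — €350: 50% coinsurance on €350 = €175. Owner owes €175 (running OOP €5,226.50).
Claim 4 — €464: 50% coinsurance on €464 = €232. Cost to owner: €232. OOP to date €5,458.50.
Claim 5 — €508: deductible met; 50% of €508 = €254. Cost to owner: €254. OOP to date €5,712.50.
Summing the owner's payments: €4,798 + €253.50 + €175 + €232 + €254 = €5,712.50.

€5,712.50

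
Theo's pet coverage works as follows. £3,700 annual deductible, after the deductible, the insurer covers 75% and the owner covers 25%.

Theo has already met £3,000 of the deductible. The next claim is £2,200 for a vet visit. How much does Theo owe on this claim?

Remaining deductible: £3,700 − £3,000 = £700.
After the £700 deductible portion, £2,200 − £700 = £1,500 is subject to coinsurance.
Owner's 25% share of £1,500 is £375.
Owner responsibility: £700 + £375 = £1,075.

£1,075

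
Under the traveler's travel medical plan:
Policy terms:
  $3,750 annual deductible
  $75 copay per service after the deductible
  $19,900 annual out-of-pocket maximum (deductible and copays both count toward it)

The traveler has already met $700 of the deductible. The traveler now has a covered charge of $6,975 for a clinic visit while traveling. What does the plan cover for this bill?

$3,850

$700 of the $3,750 deductible is already met, leaving $3,050.
That leaves $6,975 − $3,050 = $3,925 for the copay.
Copay on this service: $75.
Traveler responsibility before any cap: $3,050 + $75 = $3,125.
Year-to-date out-of-pocket becomes $700 + $3,125 = $3,825, still under the $19,900 maximum, so no cap applies.
The plan picks up $6,975 − $3,125 = $3,850.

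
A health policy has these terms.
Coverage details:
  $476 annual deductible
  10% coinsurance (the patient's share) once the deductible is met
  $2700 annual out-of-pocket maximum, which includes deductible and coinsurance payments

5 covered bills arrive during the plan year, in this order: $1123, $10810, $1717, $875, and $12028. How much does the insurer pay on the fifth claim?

Claim 1 — $1123: deductible takes $476, $647 remains; coinsurance $647 × 10% = $64.70. Cost to patient: $540.70. OOP to date $540.70. Insurer: $1123 − $540.70 = $582.30.
Claim 2 — $10810: 10% coinsurance on $10810 = $1081. Cost to patient: $1081. OOP to date $1621.70. Insurer: $10810 − $1081 = $9729.
Claim 3 — $1717: deductible already satisfied, so patient's share is 10% × $1717 = $171.70. Patient pays $171.70; OOP now $1793.40. Plan pays $1717 − $171.70 = $1545.30.
Claim 4 — $875: 10% coinsurance on $875 = $87.50. Patient owes $87.50 (running OOP $1880.90). Insurer: $875 − $87.50 = $787.50.
Claim 5 — $12028: deductible met; 10% of $12028 = $1202.80. That would push OOP to $3083.70, over the $2700 cap, so patient pays $2700 − $1880.90 = $819.10. Insurer: $12028 − $819.10 = $11208.90.

$11208.90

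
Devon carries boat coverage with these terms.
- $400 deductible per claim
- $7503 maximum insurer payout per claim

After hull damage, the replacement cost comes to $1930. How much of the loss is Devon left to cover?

Less the $400 deductible: $1930 − $400 = $1530.
$1530 ≤ $7503, so the limit doesn't bind; insurer pays $1530.
Out of pocket: $1930 − $1530 = $400.

$400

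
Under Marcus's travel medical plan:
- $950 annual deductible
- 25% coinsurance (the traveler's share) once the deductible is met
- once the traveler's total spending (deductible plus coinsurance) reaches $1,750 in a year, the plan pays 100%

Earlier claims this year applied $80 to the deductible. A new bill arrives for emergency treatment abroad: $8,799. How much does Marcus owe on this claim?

Deductible still to meet: $950 − $80 = $870.
The remaining $7,929 (= $8,799 − $870) moves to coinsurance.
Traveler's 25% share of $7,929 is $1,982.25.
Traveler responsibility before any cap: $870 + $1,982.25 = $2,852.25.
Adding $2,852.25 to the $80 already spent would give $2,932.25, which exceeds the $1,750 cap; the traveler pays just $1,750 − $80 = $1,670.

$1,670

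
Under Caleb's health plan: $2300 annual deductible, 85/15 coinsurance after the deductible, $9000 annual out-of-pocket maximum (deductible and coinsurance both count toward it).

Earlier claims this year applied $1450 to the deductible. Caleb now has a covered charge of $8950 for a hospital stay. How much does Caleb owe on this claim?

$2065

Deductible still to meet: $2300 − $1450 = $850.
After the $850 deductible portion, $8950 − $850 = $8100 is subject to coinsurance.
15% of $8100 = $1215 falls to the patient.
Patient responsibility before any cap: $850 + $1215 = $2065.
Year-to-date out-of-pocket becomes $1450 + $2065 = $3515, still under the $9000 maximum, so no cap applies.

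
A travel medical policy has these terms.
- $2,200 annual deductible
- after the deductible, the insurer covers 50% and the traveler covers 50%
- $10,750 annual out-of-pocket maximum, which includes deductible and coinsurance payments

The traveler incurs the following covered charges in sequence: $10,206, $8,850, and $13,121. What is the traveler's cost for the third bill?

$122

Claim 1 ($10,206): $2,200 to deductible, leaving $8,006; traveler's 50% is $4,003. Traveler pays $6,203; OOP now $6,203.
Claim 2 ($8,850): deductible met; 50% of $8,850 = $4,425. Traveler pays $4,425; OOP now $10,628.
Claim 3 ($13,121): deductible already satisfied, so traveler's share is 50% × $13,121 = $6,560.50. That would push OOP to $17,188.50, over the $10,750 cap, so traveler pays $10,750 − $10,628 = $122.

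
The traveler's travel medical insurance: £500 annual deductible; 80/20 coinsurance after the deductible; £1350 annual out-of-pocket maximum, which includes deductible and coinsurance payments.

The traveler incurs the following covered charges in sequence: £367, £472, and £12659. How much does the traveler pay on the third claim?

#1 (£367): entire amount goes to the deductible. Traveler pays £367; OOP now £367.
#2 (£472): £133 finishes the deductible; £339 goes to coinsurance; traveler's 20% is £67.80. Cost to traveler: £200.80. OOP to date £567.80.
#3 (£12659): deductible already satisfied, so traveler's share is 20% × £12659 = £2531.80. That would push OOP to £3099.60, over the £1350 cap, so traveler pays £1350 − £567.80 = £782.20.

£782.20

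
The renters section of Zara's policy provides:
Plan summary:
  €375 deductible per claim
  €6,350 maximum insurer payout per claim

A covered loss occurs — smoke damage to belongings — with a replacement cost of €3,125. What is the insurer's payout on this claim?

After the deductible, €3,125 − €375 = €2,750 remains.
That's under the €6,350 cap, so the insurer reimburses the full €2,750.

€2,750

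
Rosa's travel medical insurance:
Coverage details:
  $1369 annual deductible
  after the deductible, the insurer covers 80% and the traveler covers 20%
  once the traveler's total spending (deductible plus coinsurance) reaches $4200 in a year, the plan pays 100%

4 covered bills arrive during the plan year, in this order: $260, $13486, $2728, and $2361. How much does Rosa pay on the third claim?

$355.60

Claim 1 — $260: fully absorbed by the deductible. Cost to traveler: $260. OOP to date $260.
Claim 2 — $13486: $1109 finishes the deductible; $12377 goes to coinsurance; 20% of $12377 = $2475.40. Traveler pays $3584.40; OOP now $3844.40.
Claim 3 — $2728: 20% coinsurance on $2728 = $545.60. OOP would hit $4390 > $4200, so the cap limits the traveler to $4200 − $3844.40 = $355.60.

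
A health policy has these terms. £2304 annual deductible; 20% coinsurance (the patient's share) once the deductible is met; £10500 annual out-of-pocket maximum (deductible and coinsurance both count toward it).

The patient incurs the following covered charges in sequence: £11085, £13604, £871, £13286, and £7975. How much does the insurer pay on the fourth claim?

£10628.80

Claim 1 (£11085): £2304 finishes the deductible; £8781 goes to coinsurance; 20% of £8781 = £1756.20. Patient pays £4060.20; OOP now £4060.20. Insurer: £11085 − £4060.20 = £7024.80.
Claim 2 (£13604): 20% coinsurance on £13604 = £2720.80. Patient pays £2720.80; OOP now £6781. Plan pays £13604 − £2720.80 = £10883.20.
Claim 3 (£871): deductible already satisfied, so patient's share is 20% × £871 = £174.20. Cost to patient: £174.20. OOP to date £6955.20. Plan pays £871 − £174.20 = £696.80.
Claim 4 (£13286): deductible already satisfied, so patient's share is 20% × £13286 = £2657.20. Patient owes £2657.20 (running OOP £9612.40). Insurer: £13286 − £2657.20 = £10628.80.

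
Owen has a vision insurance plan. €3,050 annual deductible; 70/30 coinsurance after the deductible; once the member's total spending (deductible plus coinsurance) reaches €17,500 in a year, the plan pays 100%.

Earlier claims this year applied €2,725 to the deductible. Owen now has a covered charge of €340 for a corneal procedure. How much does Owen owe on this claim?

Deductible still to meet: €3,050 − €2,725 = €325.
The remaining €15 (= €340 − €325) moves to coinsurance.
Member's 30% share of €15 is €4.50.
Member responsibility before any cap: €325 + €4.50 = €329.50.
Year-to-date out-of-pocket becomes €2,725 + €329.50 = €3,054.50, still under the €17,500 maximum, so no cap applies.

€329.50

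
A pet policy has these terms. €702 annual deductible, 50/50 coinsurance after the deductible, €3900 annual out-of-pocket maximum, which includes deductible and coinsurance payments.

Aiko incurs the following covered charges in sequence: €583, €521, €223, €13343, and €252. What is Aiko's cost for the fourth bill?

Bill 1, €583: all of it applies to the deductible. Cost to owner: €583. OOP to date €583.
Bill 2, €521: €119 to deductible, leaving €402; coinsurance €402 × 50% = €201. Owner pays €320; OOP now €903.
Bill 3, €223: 50% coinsurance on €223 = €111.50. Owner pays €111.50; OOP now €1014.50.
Bill 4, €13343: 50% coinsurance on €13343 = €6671.50. That would push OOP to €7686, over the €3900 cap, so owner pays €3900 − €1014.50 = €2885.50.

€2885.50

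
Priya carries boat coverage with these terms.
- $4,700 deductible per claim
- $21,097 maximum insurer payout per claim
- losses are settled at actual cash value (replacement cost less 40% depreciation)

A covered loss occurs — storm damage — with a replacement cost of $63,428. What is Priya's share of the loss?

$42,331

At 40% depreciation, ACV = $63,428 − $25,371.20 = $38,056.80.
After the deductible, $38,056.80 − $4,700 = $33,356.80 remains.
The $21,097 per-incident cap binds; insurer pays $21,097.
The owner bears the rest of the original loss: $63,428 − $21,097 = $42,331.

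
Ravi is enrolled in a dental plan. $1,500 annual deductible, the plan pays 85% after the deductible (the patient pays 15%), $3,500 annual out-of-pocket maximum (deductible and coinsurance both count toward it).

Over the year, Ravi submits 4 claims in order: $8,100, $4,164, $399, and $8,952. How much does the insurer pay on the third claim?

$339.15

Bill 1, $8,100: deductible takes $1,500, $6,600 remains; patient's 15% is $990. Patient owes $2,490 (running OOP $2,490). Plan pays $8,100 − $2,490 = $5,610.
Bill 2, $4,164: 15% coinsurance on $4,164 = $624.60. Patient owes $624.60 (running OOP $3,114.60). Insurer: $4,164 − $624.60 = $3,539.40.
Bill 3, $399: deductible already satisfied, so patient's share is 15% × $399 = $59.85. Patient owes $59.85 (running OOP $3,174.45). Insurer: $399 − $59.85 = $339.15.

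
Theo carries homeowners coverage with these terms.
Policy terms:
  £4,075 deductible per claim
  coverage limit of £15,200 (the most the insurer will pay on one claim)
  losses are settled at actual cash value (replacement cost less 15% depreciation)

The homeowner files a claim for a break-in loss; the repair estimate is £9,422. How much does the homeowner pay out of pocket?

£5,488.30

Actual cash value after 15% depreciation: £9,422 × 85% = £8,008.70.
After the deductible, £8,008.70 − £4,075 = £3,933.70 remains.
£3,933.70 ≤ £15,200, so the limit doesn't bind; insurer pays £3,933.70.
The homeowner bears the rest of the original loss: £9,422 − £3,933.70 = £5,488.30.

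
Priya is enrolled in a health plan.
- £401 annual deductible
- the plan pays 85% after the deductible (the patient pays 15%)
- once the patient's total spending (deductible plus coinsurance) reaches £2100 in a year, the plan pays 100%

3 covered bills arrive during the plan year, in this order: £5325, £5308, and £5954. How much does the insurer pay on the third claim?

Bill 1, £5325: £401 finishes the deductible; £4924 goes to coinsurance; patient's 15% is £738.60. Patient pays £1139.60; OOP now £1139.60. Plan pays £5325 − £1139.60 = £4185.40.
Bill 2, £5308: deductible met; 15% of £5308 = £796.20. Patient owes £796.20 (running OOP £1935.80). Insurer: £5308 − £796.20 = £4511.80.
Bill 3, £5954: deductible met; 15% of £5954 = £893.10. That would push OOP to £2828.90, over the £2100 cap, so patient pays £2100 − £1935.80 = £164.20. Insurer: £5954 − £164.20 = £5789.80.

£5789.80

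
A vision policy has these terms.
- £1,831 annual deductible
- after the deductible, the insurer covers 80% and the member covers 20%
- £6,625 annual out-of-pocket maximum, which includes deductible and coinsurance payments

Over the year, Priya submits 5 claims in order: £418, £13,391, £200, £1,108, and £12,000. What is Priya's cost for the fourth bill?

£221.60

Claim 1 — £418: entire amount goes to the deductible. Cost to member: £418. OOP to date £418.
Claim 2 — £13,391: £1,413 to deductible, leaving £11,978; coinsurance £11,978 × 20% = £2,395.60. Member pays £3,808.60; OOP now £4,226.60.
Claim 3 — £200: deductible already satisfied, so member's share is 20% × £200 = £40. Member owes £40 (running OOP £4,266.60).
Claim 4 — £1,108: deductible already satisfied, so member's share is 20% × £1,108 = £221.60. Cost to member: £221.60. OOP to date £4,488.20.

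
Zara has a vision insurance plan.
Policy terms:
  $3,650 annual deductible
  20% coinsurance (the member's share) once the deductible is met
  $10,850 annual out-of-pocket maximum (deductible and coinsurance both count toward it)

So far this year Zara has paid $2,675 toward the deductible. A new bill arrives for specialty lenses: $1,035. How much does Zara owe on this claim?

$2,675 of the $3,650 deductible is already met, leaving $975.
That leaves $1,035 − $975 = $60 for coinsurance.
Member's 20% share of $60 is $12.
That puts the member's cost at $975 + $12 = $987 before any cap.
Total out-of-pocket so far would be $2,675 + $987 = $3,662, below the $10,850 cap — no reduction.

$987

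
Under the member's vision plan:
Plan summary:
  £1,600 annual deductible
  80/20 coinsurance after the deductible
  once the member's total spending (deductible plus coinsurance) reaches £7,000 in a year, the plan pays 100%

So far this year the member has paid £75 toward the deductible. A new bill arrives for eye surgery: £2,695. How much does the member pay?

£1,759

Remaining deductible: £1,600 − £75 = £1,525.
After the £1,525 deductible portion, £2,695 − £1,525 = £1,170 is subject to coinsurance.
Coinsurance: £1,170 × 20% = £234.
That puts the member's cost at £1,525 + £234 = £1,759 before any cap.
Total out-of-pocket so far would be £75 + £1,759 = £1,834, below the £7,000 cap — no reduction.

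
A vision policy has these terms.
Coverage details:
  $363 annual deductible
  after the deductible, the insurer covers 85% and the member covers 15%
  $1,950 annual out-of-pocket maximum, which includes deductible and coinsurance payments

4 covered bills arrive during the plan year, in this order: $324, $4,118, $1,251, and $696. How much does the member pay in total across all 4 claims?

$1,266.90

Claim 1 — $324: entire amount goes to the deductible. Member owes $324 (running OOP $324).
Claim 2 — $4,118: $39 finishes the deductible; $4,079 goes to coinsurance; member's 15% is $611.85. Cost to member: $650.85. OOP to date $974.85.
Claim 3 — $1,251: deductible already satisfied, so member's share is 15% × $1,251 = $187.65. Member owes $187.65 (running OOP $1,162.50).
Claim 4 — $696: deductible already satisfied, so member's share is 15% × $696 = $104.40. Member pays $104.40; OOP now $1,266.90.
Total paid by the member: $324 + $650.85 + $187.65 + $104.40 = $1,266.90.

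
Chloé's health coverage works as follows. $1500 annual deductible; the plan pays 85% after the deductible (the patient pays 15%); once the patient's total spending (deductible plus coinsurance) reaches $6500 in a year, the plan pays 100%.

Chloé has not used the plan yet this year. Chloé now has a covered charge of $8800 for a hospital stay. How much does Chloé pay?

$2595

Deductible not yet touched, so the first $1500 of the bill goes to the deductible.
After the $1500 deductible portion, $8800 − $1500 = $7300 is subject to coinsurance.
15% of $7300 = $1095 falls to the patient.
That puts the patient's cost at $1500 + $1095 = $2595 before any cap.
Cumulative spending $0 + $2595 = $2595 stays under the $6500 maximum.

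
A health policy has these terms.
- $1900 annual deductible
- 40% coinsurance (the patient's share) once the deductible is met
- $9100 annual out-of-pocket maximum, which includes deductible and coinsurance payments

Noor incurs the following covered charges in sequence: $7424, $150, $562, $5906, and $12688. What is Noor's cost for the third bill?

$224.80

Claim 1 ($7424): $1900 to deductible, leaving $5524; patient's 40% is $2209.60. Patient pays $4109.60; OOP now $4109.60.
Claim 2 ($150): 40% coinsurance on $150 = $60. Cost to patient: $60. OOP to date $4169.60.
Claim 3 ($562): deductible already satisfied, so patient's share is 40% × $562 = $224.80. Patient pays $224.80; OOP now $4394.40.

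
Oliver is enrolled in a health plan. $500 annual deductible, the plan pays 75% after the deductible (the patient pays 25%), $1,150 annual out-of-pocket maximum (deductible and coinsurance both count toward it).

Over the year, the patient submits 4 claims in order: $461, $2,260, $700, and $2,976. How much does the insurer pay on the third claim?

Claim 1 ($461): all of it applies to the deductible. Patient owes $461 (running OOP $461). Plan pays $461 − $461 = $0.
Claim 2 ($2,260): $39 to deductible, leaving $2,221; coinsurance $2,221 × 25% = $555.25. Patient owes $594.25 (running OOP $1,055.25). Plan pays $2,260 − $594.25 = $1,665.75.
Claim 3 ($700): deductible met; 25% of $700 = $175. That would push OOP to $1,230.25, over the $1,150 cap, so patient pays $1,150 − $1,055.25 = $94.75. Insurer: $700 − $94.75 = $605.25.

$605.25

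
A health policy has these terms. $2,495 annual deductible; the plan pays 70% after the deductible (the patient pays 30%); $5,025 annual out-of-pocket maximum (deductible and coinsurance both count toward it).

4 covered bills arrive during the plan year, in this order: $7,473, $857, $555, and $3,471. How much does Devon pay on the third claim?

Claim 1 — $7,473: deductible takes $2,495, $4,978 remains; patient's 30% is $1,493.40. Patient pays $3,988.40; OOP now $3,988.40.
Claim 2 — $857: deductible met; 30% of $857 = $257.10. Patient owes $257.10 (running OOP $4,245.50).
Claim 3 — $555: deductible met; 30% of $555 = $166.50. Patient owes $166.50 (running OOP $4,412).

$166.50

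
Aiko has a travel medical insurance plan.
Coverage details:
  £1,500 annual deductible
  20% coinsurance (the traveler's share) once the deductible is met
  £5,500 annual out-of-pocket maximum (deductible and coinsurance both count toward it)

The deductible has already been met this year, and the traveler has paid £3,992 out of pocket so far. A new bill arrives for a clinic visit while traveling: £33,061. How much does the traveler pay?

With the deductible met, the entire £33,061 is subject to coinsurance.
20% of £33,061 = £6,612.20 falls to the traveler.
Adding £6,612.20 to the £3,992 already spent would give £10,604.20, which exceeds the £5,500 cap; the traveler pays just £5,500 − £3,992 = £1,508.

£1,508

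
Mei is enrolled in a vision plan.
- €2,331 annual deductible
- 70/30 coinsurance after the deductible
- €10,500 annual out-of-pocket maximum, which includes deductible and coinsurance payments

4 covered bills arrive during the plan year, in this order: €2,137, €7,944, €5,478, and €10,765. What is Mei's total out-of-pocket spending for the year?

€9,528.90

Bill 1, €2,137: fully absorbed by the deductible. Cost to member: €2,137. OOP to date €2,137.
Bill 2, €7,944: €194 finishes the deductible; €7,750 goes to coinsurance; 30% of €7,750 = €2,325. Member owes €2,519 (running OOP €4,656).
Bill 3, €5,478: deductible met; 30% of €5,478 = €1,643.40. Member pays €1,643.40; OOP now €6,299.40.
Bill 4, €10,765: deductible already satisfied, so member's share is 30% × €10,765 = €3,229.50. Cost to member: €3,229.50. OOP to date €9,528.90.
Total paid by the member: €2,137 + €2,519 + €1,643.40 + €3,229.50 = €9,528.90.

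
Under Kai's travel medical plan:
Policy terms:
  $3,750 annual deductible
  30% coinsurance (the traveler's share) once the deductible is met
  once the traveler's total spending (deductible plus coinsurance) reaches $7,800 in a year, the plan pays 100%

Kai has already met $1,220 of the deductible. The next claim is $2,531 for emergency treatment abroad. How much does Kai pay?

$2,530.30

Deductible still to meet: $3,750 − $1,220 = $2,530.
That leaves $2,531 − $2,530 = $1 for coinsurance.
30% of $1 = $0.30 falls to the traveler.
That puts the traveler's cost at $2,530 + $0.30 = $2,530.30 before any cap.
Total out-of-pocket so far would be $1,220 + $2,530.30 = $3,750.30, below the $7,800 cap — no reduction.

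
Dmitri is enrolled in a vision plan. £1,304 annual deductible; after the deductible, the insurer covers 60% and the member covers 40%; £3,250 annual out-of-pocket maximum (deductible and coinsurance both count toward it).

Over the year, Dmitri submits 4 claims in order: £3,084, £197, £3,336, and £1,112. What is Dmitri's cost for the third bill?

Claim 1 (£3,084): £1,304 finishes the deductible; £1,780 goes to coinsurance; 40% of £1,780 = £712. Member owes £2,016 (running OOP £2,016).
Claim 2 (£197): deductible already satisfied, so member's share is 40% × £197 = £78.80. Cost to member: £78.80. OOP to date £2,094.80.
Claim 3 (£3,336): deductible met; 40% of £3,336 = £1,334.40. OOP would hit £3,429.20 > £3,250, so the cap limits the member to £3,250 − £2,094.80 = £1,155.20.

£1,155.20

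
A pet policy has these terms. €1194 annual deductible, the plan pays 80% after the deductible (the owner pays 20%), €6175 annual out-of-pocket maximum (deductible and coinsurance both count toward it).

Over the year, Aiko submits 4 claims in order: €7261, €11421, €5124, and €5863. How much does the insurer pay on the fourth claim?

Claim 1 (€7261): deductible takes €1194, €6067 remains; coinsurance €6067 × 20% = €1213.40. Cost to owner: €2407.40. OOP to date €2407.40. Insurer: €7261 − €2407.40 = €4853.60.
Claim 2 (€11421): deductible met; 20% of €11421 = €2284.20. Owner owes €2284.20 (running OOP €4691.60). Plan pays €11421 − €2284.20 = €9136.80.
Claim 3 (€5124): deductible already satisfied, so owner's share is 20% × €5124 = €1024.80. Owner owes €1024.80 (running OOP €5716.40). Insurer: €5124 − €1024.80 = €4099.20.
Claim 4 (€5863): deductible already satisfied, so owner's share is 20% × €5863 = €1172.60. That would push OOP to €6889, over the €6175 cap, so owner pays €6175 − €5716.40 = €458.60. Plan pays €5863 − €458.60 = €5404.40.

€5404.40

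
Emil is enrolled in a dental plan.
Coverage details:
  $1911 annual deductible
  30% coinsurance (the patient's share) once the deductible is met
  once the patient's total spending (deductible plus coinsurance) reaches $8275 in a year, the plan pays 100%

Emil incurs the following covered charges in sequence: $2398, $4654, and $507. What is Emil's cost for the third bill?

$152.10

Claim 1 — $2398: $1911 finishes the deductible; $487 goes to coinsurance; coinsurance $487 × 30% = $146.10. Patient owes $2057.10 (running OOP $2057.10).
Claim 2 — $4654: 30% coinsurance on $4654 = $1396.20. Patient owes $1396.20 (running OOP $3453.30).
Claim 3 — $507: deductible met; 30% of $507 = $152.10. Patient owes $152.10 (running OOP $3605.40).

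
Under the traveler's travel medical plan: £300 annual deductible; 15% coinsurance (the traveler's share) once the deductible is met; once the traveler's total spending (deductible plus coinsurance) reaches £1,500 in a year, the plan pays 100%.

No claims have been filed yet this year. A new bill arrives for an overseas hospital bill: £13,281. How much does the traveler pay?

£1,500

The full £300 deductible is still open; £300 of this bill applies to it.
After the £300 deductible portion, £13,281 − £300 = £12,981 is subject to coinsurance.
Traveler's 15% share of £12,981 is £1,947.15.
That puts the traveler's cost at £300 + £1,947.15 = £2,247.15 before any cap.
Adding £2,247.15 to the £0 already spent would give £2,247.15, which exceeds the £1,500 cap; the traveler pays just £1,500 − £0 = £1,500.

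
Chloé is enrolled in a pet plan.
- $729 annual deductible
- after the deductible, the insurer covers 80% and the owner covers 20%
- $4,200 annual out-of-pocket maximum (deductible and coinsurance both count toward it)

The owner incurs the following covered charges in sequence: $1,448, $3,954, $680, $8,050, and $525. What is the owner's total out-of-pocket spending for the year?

Claim 1 — $1,448: $729 finishes the deductible; $719 goes to coinsurance; 20% of $719 = $143.80. Owner pays $872.80; OOP now $872.80.
Claim 2 — $3,954: 20% coinsurance on $3,954 = $790.80. Cost to owner: $790.80. OOP to date $1,663.60.
Claim 3 — $680: deductible met; 20% of $680 = $136. Owner pays $136; OOP now $1,799.60.
Claim 4 — $8,050: deductible already satisfied, so owner's share is 20% × $8,050 = $1,610. Owner owes $1,610 (running OOP $3,409.60).
Claim 5 — $525: deductible already satisfied, so owner's share is 20% × $525 = $105. Owner owes $105 (running OOP $3,514.60).
Summing the owner's payments: $872.80 + $790.80 + $136 + $1,610 + $105 = $3,514.60.

$3,514.60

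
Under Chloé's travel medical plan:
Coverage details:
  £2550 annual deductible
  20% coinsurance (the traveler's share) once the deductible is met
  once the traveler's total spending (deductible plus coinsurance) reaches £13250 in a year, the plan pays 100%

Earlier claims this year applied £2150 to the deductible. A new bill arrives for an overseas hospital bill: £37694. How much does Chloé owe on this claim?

£7858.80

£2150 of the £2550 deductible is already met, leaving £400.
The remaining £37294 (= £37694 − £400) moves to coinsurance.
20% of £37294 = £7458.80 falls to the traveler.
So the traveler owes £400 + £7458.80 = £7858.80 before any cap.
Year-to-date out-of-pocket becomes £2150 + £7858.80 = £10008.80, still under the £13250 maximum, so no cap applies.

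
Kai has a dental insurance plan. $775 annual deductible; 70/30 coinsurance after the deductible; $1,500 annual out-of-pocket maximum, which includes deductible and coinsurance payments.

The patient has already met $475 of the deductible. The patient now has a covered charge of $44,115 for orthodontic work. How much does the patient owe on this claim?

$1,025

Deductible still to meet: $775 − $475 = $300.
The remaining $43,815 (= $44,115 − $300) moves to coinsurance.
Coinsurance: $43,815 × 30% = $13,144.50.
So the patient owes $300 + $13,144.50 = $13,444.50 before any cap.
That would bring total out-of-pocket to $13,919.50, past the $1,500 cap. The patient is capped at $1,500 − $475 = $1,025 on this claim.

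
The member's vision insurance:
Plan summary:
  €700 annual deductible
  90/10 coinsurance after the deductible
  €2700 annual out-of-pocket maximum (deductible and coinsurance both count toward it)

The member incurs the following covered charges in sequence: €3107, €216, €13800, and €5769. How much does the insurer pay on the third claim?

€12420

Bill 1, €3107: €700 finishes the deductible; €2407 goes to coinsurance; coinsurance €2407 × 10% = €240.70. Member pays €940.70; OOP now €940.70. Insurer: €3107 − €940.70 = €2166.30.
Bill 2, €216: deductible met; 10% of €216 = €21.60. Member pays €21.60; OOP now €962.30. Plan pays €216 − €21.60 = €194.40.
Bill 3, €13800: deductible already satisfied, so member's share is 10% × €13800 = €1380. Member owes €1380 (running OOP €2342.30). Insurer: €13800 − €1380 = €12420.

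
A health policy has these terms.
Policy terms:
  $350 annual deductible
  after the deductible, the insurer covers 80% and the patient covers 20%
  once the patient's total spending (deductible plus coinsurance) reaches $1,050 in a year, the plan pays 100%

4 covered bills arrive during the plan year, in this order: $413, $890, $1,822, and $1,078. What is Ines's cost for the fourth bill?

Claim 1 ($413): $350 to deductible, leaving $63; coinsurance $63 × 20% = $12.60. Cost to patient: $362.60. OOP to date $362.60.
Claim 2 ($890): 20% coinsurance on $890 = $178. Cost to patient: $178. OOP to date $540.60.
Claim 3 ($1,822): deductible already satisfied, so patient's share is 20% × $1,822 = $364.40. Patient pays $364.40; OOP now $905.
Claim 4 ($1,078): deductible already satisfied, so patient's share is 20% × $1,078 = $215.60. That would push OOP to $1,120.60, over the $1,050 cap, so patient pays $1,050 − $905 = $145.

$145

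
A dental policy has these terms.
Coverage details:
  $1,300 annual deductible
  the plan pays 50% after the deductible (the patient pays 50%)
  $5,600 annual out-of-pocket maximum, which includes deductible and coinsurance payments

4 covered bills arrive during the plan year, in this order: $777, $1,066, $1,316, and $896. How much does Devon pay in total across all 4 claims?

Claim 1 ($777): entire amount goes to the deductible. Patient owes $777 (running OOP $777).
Claim 2 ($1,066): $523 to deductible, leaving $543; coinsurance $543 × 50% = $271.50. Patient owes $794.50 (running OOP $1,571.50).
Claim 3 ($1,316): 50% coinsurance on $1,316 = $658. Patient pays $658; OOP now $2,229.50.
Claim 4 ($896): deductible already satisfied, so patient's share is 50% × $896 = $448. Patient owes $448 (running OOP $2,677.50).
Summing the patient's payments: $777 + $794.50 + $658 + $448 = $2,677.50.

$2,677.50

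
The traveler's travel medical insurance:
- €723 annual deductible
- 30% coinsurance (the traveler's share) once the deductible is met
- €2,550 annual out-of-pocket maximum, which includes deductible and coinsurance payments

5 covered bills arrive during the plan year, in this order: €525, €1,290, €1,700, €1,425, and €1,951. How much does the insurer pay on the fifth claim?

Bill 1, €525: all of it applies to the deductible. Traveler owes €525 (running OOP €525). Plan pays €525 − €525 = €0.
Bill 2, €1,290: €198 finishes the deductible; €1,092 goes to coinsurance; traveler's 30% is €327.60. Traveler pays €525.60; OOP now €1,050.60. Plan pays €1,290 − €525.60 = €764.40.
Bill 3, €1,700: 30% coinsurance on €1,700 = €510. Traveler owes €510 (running OOP €1,560.60). Plan pays €1,700 − €510 = €1,190.
Bill 4, €1,425: 30% coinsurance on €1,425 = €427.50. Cost to traveler: €427.50. OOP to date €1,988.10. Plan pays €1,425 − €427.50 = €997.50.
Bill 5, €1,951: deductible already satisfied, so traveler's share is 30% × €1,951 = €585.30. OOP would hit €2,573.40 > €2,550, so the cap limits the traveler to €2,550 − €1,988.10 = €561.90. Insurer: €1,951 − €561.90 = €1,389.10.

€1,389.10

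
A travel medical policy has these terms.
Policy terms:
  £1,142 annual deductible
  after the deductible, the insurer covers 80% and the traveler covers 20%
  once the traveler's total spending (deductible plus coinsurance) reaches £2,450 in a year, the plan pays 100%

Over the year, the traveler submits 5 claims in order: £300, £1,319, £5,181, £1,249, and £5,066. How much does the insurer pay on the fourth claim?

Claim 1 — £300: all of it applies to the deductible. Traveler pays £300; OOP now £300. Insurer: £300 − £300 = £0.
Claim 2 — £1,319: £842 finishes the deductible; £477 goes to coinsurance; traveler's 20% is £95.40. Traveler owes £937.40 (running OOP £1,237.40). Insurer: £1,319 − £937.40 = £381.60.
Claim 3 — £5,181: deductible already satisfied, so traveler's share is 20% × £5,181 = £1,036.20. Traveler pays £1,036.20; OOP now £2,273.60. Plan pays £5,181 − £1,036.20 = £4,144.80.
Claim 4 — £1,249: deductible already satisfied, so traveler's share is 20% × £1,249 = £249.80. That would push OOP to £2,523.40, over the £2,450 cap, so traveler pays £2,450 − £2,273.60 = £176.40. Plan pays £1,249 − £176.40 = £1,072.60.

£1,072.60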